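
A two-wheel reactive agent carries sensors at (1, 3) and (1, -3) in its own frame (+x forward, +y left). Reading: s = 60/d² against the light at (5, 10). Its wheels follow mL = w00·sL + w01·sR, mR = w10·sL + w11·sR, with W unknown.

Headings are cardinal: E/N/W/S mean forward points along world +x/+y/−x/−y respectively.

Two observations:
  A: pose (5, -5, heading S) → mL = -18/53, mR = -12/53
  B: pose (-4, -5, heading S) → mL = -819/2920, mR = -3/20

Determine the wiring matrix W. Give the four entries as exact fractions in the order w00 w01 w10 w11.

obs A: pose=(5,-5,S) → sL=12/53, sR=12/53, mL=-18/53, mR=-12/53
obs B: pose=(-4,-5,S) → sL=15/73, sR=3/20, mL=-819/2920, mR=-3/20
sensor matrix S = [[12/53, 12/53], [15/73, 3/20]]; det S = -243/19345
solve [mL_A; mL_B] = S·[w00; w01] and [mR_A; mR_B] = S·[w10; w11]:
  w00 = -1, w01 = -1/2, w10 = 0, w11 = -1

-1 -1/2 0 -1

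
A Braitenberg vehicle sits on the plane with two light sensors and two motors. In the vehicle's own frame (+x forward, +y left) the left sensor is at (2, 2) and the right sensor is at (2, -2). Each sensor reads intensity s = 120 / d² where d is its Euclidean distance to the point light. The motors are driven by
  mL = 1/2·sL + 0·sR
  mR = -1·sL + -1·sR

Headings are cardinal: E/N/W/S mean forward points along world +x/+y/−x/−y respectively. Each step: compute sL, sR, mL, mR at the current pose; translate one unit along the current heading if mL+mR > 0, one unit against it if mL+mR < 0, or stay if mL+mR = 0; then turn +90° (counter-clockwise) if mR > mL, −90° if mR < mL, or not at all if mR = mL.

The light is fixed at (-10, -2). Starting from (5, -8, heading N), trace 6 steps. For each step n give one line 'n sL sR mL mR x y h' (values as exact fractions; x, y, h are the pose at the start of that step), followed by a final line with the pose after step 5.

0 24/37 24/61 12/37 -2352/2257 5 -8 N
1 60/157 12/37 30/157 -4104/5809 5 -9 E
2 120/337 8/15 60/337 -4496/5055 4 -9 S
3 15/26 3/4 15/52 -69/52 4 -8 W
4 24/37 24/61 12/37 -2352/2257 5 -8 N
5 60/157 12/37 30/157 -4104/5809 5 -9 E
final 4 -9 S

n=0: pose=(5,-8,N); sL=24/37, sR=24/61; mL=12/37, mR=-2352/2257; mL+mR=-1620/2257 → advance -1; mR−mL=-3084/2257 → turn -1·90°
n=1: pose=(5,-9,E); sL=60/157, sR=12/37; mL=30/157, mR=-4104/5809; mL+mR=-2994/5809 → advance -1; mR−mL=-5214/5809 → turn -1·90°
n=2: pose=(4,-9,S); sL=120/337, sR=8/15; mL=60/337, mR=-4496/5055; mL+mR=-3596/5055 → advance -1; mR−mL=-5396/5055 → turn -1·90°
n=3: pose=(4,-8,W); sL=15/26, sR=3/4; mL=15/52, mR=-69/52; mL+mR=-27/26 → advance -1; mR−mL=-21/13 → turn -1·90°
n=4: pose=(5,-8,N); sL=24/37, sR=24/61; mL=12/37, mR=-2352/2257; mL+mR=-1620/2257 → advance -1; mR−mL=-3084/2257 → turn -1·90°
n=5: pose=(5,-9,E); sL=60/157, sR=12/37; mL=30/157, mR=-4104/5809; mL+mR=-2994/5809 → advance -1; mR−mL=-5214/5809 → turn -1·90°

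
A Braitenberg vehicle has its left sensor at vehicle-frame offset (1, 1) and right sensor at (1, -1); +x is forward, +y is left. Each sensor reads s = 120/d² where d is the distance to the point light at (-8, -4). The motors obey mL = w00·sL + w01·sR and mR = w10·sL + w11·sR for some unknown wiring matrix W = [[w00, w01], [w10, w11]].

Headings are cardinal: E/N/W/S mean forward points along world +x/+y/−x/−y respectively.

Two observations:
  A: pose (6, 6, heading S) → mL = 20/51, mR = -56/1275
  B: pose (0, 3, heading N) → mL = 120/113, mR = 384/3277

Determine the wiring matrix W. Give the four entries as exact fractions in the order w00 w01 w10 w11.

obs A: pose=(6,6,S) → sL=20/51, sR=12/25, mL=20/51, mR=-56/1275
obs B: pose=(0,3,N) → sL=120/113, sR=24/29, mL=120/113, mR=384/3277
sensor matrix S = [[20/51, 12/25], [120/113, 24/29]]; det S = -51584/278545
solve [mL_A; mL_B] = S·[w00; w01] and [mR_A; mR_B] = S·[w10; w11]:
  w00 = 1, w01 = 0, w10 = 1/2, w11 = -1/2

1 0 1/2 -1/2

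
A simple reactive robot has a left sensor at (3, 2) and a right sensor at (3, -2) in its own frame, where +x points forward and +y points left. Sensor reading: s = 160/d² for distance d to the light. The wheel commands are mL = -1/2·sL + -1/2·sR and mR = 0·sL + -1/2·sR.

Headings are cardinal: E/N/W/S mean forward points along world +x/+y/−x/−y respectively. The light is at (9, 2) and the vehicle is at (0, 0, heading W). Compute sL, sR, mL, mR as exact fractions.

1 10/9 -19/18 -5/9

left sensor world pos  = (-3, -2); dL² = 160
right sensor world pos = (-3, 2); dR² = 144
sL = 160/160 = 1
sR = 160/144 = 10/9
mL = -1/2·sL + -1/2·sR = -19/18
mR = 0·sL + -1/2·sR = -5/9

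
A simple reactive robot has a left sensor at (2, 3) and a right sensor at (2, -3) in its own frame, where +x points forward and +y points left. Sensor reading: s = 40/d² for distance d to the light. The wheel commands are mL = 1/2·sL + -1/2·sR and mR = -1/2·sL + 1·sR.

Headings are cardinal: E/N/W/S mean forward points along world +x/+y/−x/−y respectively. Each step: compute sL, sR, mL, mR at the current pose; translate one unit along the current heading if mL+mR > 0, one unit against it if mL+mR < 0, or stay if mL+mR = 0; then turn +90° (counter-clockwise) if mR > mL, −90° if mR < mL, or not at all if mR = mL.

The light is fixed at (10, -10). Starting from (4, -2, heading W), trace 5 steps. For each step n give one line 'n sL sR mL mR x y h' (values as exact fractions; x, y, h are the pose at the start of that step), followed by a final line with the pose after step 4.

0 40/89 8/37 384/3293 -28/3293 4 -2 W
1 1/5 10/29 -21/290 71/290 3 -2 N
2 40/117 8/45 16/195 4/585 3 -1 W
3 20/121 20/73 -480/8833 1690/8833 2 -1 N
4 40/149 40/269 2400/40081 580/40081 2 0 W
final 1 0 N

n=0: pose=(4,-2,W); sL=40/89, sR=8/37; mL=384/3293, mR=-28/3293; mL+mR=4/37 → advance +1; mR−mL=-412/3293 → turn -1·90°
n=1: pose=(3,-2,N); sL=1/5, sR=10/29; mL=-21/290, mR=71/290; mL+mR=5/29 → advance +1; mR−mL=46/145 → turn +1·90°
n=2: pose=(3,-1,W); sL=40/117, sR=8/45; mL=16/195, mR=4/585; mL+mR=4/45 → advance +1; mR−mL=-44/585 → turn -1·90°
n=3: pose=(2,-1,N); sL=20/121, sR=20/73; mL=-480/8833, mR=1690/8833; mL+mR=10/73 → advance +1; mR−mL=2170/8833 → turn +1·90°
n=4: pose=(2,0,W); sL=40/149, sR=40/269; mL=2400/40081, mR=580/40081; mL+mR=20/269 → advance +1; mR−mL=-1820/40081 → turn -1·90°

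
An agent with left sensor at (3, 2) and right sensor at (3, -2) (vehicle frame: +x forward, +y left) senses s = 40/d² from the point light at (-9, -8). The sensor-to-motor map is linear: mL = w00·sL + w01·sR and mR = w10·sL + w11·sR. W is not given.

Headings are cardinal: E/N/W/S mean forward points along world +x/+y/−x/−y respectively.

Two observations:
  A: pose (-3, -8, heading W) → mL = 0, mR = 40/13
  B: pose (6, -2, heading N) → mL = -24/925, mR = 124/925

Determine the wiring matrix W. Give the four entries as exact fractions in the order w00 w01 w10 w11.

obs A: pose=(-3,-8,W) → sL=40/13, sR=40/13, mL=0, mR=40/13
obs B: pose=(6,-2,N) → sL=4/25, sR=4/37, mL=-24/925, mR=124/925
sensor matrix S = [[40/13, 40/13], [4/25, 4/37]]; det S = -384/2405
solve [mL_A; mL_B] = S·[w00; w01] and [mR_A; mR_B] = S·[w10; w11]:
  w00 = -1/2, w01 = 1/2, w10 = 1/2, w11 = 1/2

-1/2 1/2 1/2 1/2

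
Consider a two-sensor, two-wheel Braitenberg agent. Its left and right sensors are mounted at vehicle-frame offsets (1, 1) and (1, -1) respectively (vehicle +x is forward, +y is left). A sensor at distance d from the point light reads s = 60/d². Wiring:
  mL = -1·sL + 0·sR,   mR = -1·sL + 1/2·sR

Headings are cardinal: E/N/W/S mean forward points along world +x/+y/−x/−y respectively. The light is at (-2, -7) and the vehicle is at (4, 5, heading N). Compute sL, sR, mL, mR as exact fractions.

30/97 30/109 -30/97 -1815/10573

left sensor world pos  = (3, 6); dL² = 194
right sensor world pos = (5, 6); dR² = 218
sL = 60/194 = 30/97
sR = 60/218 = 30/109
mL = -1·sL + 0·sR = -30/97
mR = -1·sL + 1/2·sR = -1815/10573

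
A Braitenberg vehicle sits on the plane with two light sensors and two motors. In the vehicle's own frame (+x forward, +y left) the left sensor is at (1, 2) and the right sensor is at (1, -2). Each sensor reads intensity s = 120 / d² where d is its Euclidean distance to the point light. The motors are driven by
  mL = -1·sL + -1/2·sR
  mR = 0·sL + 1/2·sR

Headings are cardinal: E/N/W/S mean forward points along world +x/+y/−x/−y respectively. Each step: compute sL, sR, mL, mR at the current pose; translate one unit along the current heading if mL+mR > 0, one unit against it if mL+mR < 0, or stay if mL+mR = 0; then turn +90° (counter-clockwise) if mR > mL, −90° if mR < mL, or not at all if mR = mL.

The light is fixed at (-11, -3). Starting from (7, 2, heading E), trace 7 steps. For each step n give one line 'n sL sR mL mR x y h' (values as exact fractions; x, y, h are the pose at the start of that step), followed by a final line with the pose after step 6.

n=0: pose=(7,2,E); sL=12/41, sR=12/37; mL=-690/1517, mR=6/37; mL+mR=-12/41 → advance -1; mR−mL=936/1517 → turn +1·90°
n=1: pose=(6,2,N); sL=40/87, sR=120/397; mL=-21100/34539, mR=60/397; mL+mR=-40/87 → advance -1; mR−mL=26320/34539 → turn +1·90°
n=2: pose=(6,1,W); sL=6/13, sR=30/73; mL=-633/949, mR=15/73; mL+mR=-6/13 → advance -1; mR−mL=828/949 → turn +1·90°
n=3: pose=(7,1,S); sL=120/409, sR=24/53; mL=-11268/21677, mR=12/53; mL+mR=-120/409 → advance -1; mR−mL=16176/21677 → turn +1·90°
n=4: pose=(7,2,E); sL=12/41, sR=12/37; mL=-690/1517, mR=6/37; mL+mR=-12/41 → advance -1; mR−mL=936/1517 → turn +1·90°
n=5: pose=(6,2,N); sL=40/87, sR=120/397; mL=-21100/34539, mR=60/397; mL+mR=-40/87 → advance -1; mR−mL=26320/34539 → turn +1·90°
n=6: pose=(6,1,W); sL=6/13, sR=30/73; mL=-633/949, mR=15/73; mL+mR=-6/13 → advance -1; mR−mL=828/949 → turn +1·90°

0 12/41 12/37 -690/1517 6/37 7 2 E
1 40/87 120/397 -21100/34539 60/397 6 2 N
2 6/13 30/73 -633/949 15/73 6 1 W
3 120/409 24/53 -11268/21677 12/53 7 1 S
4 12/41 12/37 -690/1517 6/37 7 2 E
5 40/87 120/397 -21100/34539 60/397 6 2 N
6 6/13 30/73 -633/949 15/73 6 1 W
final 7 1 S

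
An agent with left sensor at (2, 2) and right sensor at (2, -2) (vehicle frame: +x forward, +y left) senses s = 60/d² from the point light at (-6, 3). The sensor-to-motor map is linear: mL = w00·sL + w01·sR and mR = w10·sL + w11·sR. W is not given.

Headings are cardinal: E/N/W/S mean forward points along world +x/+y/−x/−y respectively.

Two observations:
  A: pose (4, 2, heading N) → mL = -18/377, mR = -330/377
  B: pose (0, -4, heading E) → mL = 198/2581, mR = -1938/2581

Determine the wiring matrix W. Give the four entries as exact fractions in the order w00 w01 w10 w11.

-1/2 1 -1/2 -1

obs A: pose=(4,2,N) → sL=12/13, sR=12/29, mL=-18/377, mR=-330/377
obs B: pose=(0,-4,E) → sL=60/89, sR=12/29, mL=198/2581, mR=-1938/2581
sensor matrix S = [[12/13, 12/29], [60/89, 12/29]]; det S = 3456/33553
solve [mL_A; mL_B] = S·[w00; w01] and [mR_A; mR_B] = S·[w10; w11]:
  w00 = -1/2, w01 = 1, w10 = -1/2, w11 = -1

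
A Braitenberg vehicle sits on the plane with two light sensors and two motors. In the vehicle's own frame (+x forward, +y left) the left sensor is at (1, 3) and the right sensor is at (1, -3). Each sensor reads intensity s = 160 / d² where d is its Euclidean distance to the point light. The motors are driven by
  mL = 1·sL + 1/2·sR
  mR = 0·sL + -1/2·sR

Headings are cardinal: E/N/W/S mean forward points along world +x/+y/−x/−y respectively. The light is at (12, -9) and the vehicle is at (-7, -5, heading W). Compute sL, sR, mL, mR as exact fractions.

left sensor world pos  = (-8, -8); dL² = 401
right sensor world pos = (-8, -2); dR² = 449
sL = 160/401 = 160/401
sR = 160/449 = 160/449
mL = 1·sL + 1/2·sR = 103920/180049
mR = 0·sL + -1/2·sR = -80/449

160/401 160/449 103920/180049 -80/449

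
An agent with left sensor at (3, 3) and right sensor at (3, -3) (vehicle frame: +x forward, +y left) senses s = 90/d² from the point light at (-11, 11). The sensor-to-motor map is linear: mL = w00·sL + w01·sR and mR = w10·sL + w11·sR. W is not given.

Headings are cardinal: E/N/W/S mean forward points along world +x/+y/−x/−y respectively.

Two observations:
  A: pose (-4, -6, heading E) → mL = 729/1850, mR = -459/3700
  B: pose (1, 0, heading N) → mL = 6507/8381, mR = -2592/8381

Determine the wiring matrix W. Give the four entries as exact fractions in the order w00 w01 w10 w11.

1 1/2 -1 1

obs A: pose=(-4,-6,E) → sL=45/148, sR=9/50, mL=729/1850, mR=-459/3700
obs B: pose=(1,0,N) → sL=18/29, sR=90/289, mL=6507/8381, mR=-2592/8381
sensor matrix S = [[45/148, 9/50], [18/29, 90/289]]; det S = -264141/15504850
solve [mL_A; mL_B] = S·[w00; w01] and [mR_A; mR_B] = S·[w10; w11]:
  w00 = 1, w01 = 1/2, w10 = -1, w11 = 1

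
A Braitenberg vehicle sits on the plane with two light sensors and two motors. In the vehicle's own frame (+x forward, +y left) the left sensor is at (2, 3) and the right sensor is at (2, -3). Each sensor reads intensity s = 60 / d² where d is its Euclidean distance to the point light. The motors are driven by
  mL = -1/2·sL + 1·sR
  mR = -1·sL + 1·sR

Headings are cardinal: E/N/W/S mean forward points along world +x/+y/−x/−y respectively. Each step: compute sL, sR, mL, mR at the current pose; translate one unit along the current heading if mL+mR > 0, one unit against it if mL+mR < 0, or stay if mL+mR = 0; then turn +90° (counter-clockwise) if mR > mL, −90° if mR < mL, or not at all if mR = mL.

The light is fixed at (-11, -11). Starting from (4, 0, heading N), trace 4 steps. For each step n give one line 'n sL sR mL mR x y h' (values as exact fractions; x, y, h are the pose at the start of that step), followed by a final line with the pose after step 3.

0 60/313 60/493 3990/154309 -10800/154309 4 0 N
1 30/229 30/169 4335/38701 1800/38701 4 -1 E
2 12/85 60/233 3702/19805 2304/19805 5 -1 S
3 15/58 3/17 93/1972 -81/986 5 -2 W
final 6 -2 N

n=0: pose=(4,0,N); sL=60/313, sR=60/493; mL=3990/154309, mR=-10800/154309; mL+mR=-6810/154309 → advance -1; mR−mL=-30/313 → turn -1·90°
n=1: pose=(4,-1,E); sL=30/229, sR=30/169; mL=4335/38701, mR=1800/38701; mL+mR=6135/38701 → advance +1; mR−mL=-15/229 → turn -1·90°
n=2: pose=(5,-1,S); sL=12/85, sR=60/233; mL=3702/19805, mR=2304/19805; mL+mR=6006/19805 → advance +1; mR−mL=-6/85 → turn -1·90°
n=3: pose=(5,-2,W); sL=15/58, sR=3/17; mL=93/1972, mR=-81/986; mL+mR=-69/1972 → advance -1; mR−mL=-15/116 → turn -1·90°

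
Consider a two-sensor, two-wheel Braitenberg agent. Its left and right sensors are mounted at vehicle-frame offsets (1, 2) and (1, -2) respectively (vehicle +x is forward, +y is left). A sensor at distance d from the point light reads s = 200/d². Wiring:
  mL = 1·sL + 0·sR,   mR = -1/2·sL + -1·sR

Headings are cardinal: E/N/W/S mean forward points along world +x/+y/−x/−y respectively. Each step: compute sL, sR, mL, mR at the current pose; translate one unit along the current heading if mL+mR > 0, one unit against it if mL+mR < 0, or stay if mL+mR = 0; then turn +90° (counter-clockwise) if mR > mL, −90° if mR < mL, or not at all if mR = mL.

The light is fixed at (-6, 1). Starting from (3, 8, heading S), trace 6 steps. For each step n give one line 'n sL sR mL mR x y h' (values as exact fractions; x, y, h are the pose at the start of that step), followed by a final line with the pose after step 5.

0 200/157 40/17 200/157 -7980/2669 3 8 S
1 2 50/41 2 -91/41 3 9 W
2 40/29 8/9 40/29 -412/261 4 9 N
3 100/101 100/73 100/101 -13750/7373 4 8 E
4 200/157 40/17 200/157 -7980/2669 3 8 S
5 2 50/41 2 -91/41 3 9 W
final 4 9 N

n=0: pose=(3,8,S); sL=200/157, sR=40/17; mL=200/157, mR=-7980/2669; mL+mR=-4580/2669 → advance -1; mR−mL=-11380/2669 → turn -1·90°
n=1: pose=(3,9,W); sL=2, sR=50/41; mL=2, mR=-91/41; mL+mR=-9/41 → advance -1; mR−mL=-173/41 → turn -1·90°
n=2: pose=(4,9,N); sL=40/29, sR=8/9; mL=40/29, mR=-412/261; mL+mR=-52/261 → advance -1; mR−mL=-772/261 → turn -1·90°
n=3: pose=(4,8,E); sL=100/101, sR=100/73; mL=100/101, mR=-13750/7373; mL+mR=-6450/7373 → advance -1; mR−mL=-21050/7373 → turn -1·90°
n=4: pose=(3,8,S); sL=200/157, sR=40/17; mL=200/157, mR=-7980/2669; mL+mR=-4580/2669 → advance -1; mR−mL=-11380/2669 → turn -1·90°
n=5: pose=(3,9,W); sL=2, sR=50/41; mL=2, mR=-91/41; mL+mR=-9/41 → advance -1; mR−mL=-173/41 → turn -1·90°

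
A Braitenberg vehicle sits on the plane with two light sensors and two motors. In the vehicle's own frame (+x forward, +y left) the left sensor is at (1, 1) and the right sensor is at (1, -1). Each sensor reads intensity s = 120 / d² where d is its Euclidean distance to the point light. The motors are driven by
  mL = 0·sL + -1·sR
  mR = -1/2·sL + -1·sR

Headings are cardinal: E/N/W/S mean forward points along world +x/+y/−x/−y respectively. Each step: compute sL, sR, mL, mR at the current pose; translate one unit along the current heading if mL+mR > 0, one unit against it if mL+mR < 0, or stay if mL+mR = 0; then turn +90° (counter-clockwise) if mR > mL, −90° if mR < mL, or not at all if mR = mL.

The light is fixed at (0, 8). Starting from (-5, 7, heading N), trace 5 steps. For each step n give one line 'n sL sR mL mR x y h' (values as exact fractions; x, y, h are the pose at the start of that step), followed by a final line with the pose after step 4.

n=0: pose=(-5,7,N); sL=10/3, sR=15/2; mL=-15/2, mR=-55/6; mL+mR=-50/3 → advance -1; mR−mL=-5/3 → turn -1·90°
n=1: pose=(-5,6,E); sL=120/17, sR=24/5; mL=-24/5, mR=-708/85; mL+mR=-1116/85 → advance -1; mR−mL=-60/17 → turn -1·90°
n=2: pose=(-6,6,S); sL=60/17, sR=60/29; mL=-60/29, mR=-1890/493; mL+mR=-2910/493 → advance -1; mR−mL=-30/17 → turn -1·90°
n=3: pose=(-6,7,W); sL=120/53, sR=120/49; mL=-120/49, mR=-9300/2597; mL+mR=-15660/2597 → advance -1; mR−mL=-60/53 → turn -1·90°
n=4: pose=(-5,7,N); sL=10/3, sR=15/2; mL=-15/2, mR=-55/6; mL+mR=-50/3 → advance -1; mR−mL=-5/3 → turn -1·90°

0 10/3 15/2 -15/2 -55/6 -5 7 N
1 120/17 24/5 -24/5 -708/85 -5 6 E
2 60/17 60/29 -60/29 -1890/493 -6 6 S
3 120/53 120/49 -120/49 -9300/2597 -6 7 W
4 10/3 15/2 -15/2 -55/6 -5 7 N
final -5 6 E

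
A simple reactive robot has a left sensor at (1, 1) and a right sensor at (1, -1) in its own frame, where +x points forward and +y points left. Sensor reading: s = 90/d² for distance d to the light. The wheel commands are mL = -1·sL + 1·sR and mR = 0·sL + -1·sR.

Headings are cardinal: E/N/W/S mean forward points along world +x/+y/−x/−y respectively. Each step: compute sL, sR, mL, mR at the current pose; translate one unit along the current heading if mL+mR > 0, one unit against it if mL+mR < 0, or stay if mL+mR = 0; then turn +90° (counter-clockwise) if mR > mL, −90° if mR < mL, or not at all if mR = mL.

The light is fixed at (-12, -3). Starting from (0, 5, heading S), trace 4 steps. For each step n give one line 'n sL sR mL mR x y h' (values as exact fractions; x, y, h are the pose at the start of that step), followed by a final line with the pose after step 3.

n=0: pose=(0,5,S); sL=45/109, sR=9/17; mL=216/1853, mR=-9/17; mL+mR=-45/109 → advance -1; mR−mL=-1197/1853 → turn -1·90°
n=1: pose=(0,6,W); sL=18/37, sR=90/221; mL=-648/8177, mR=-90/221; mL+mR=-18/37 → advance -1; mR−mL=-2682/8177 → turn -1·90°
n=2: pose=(1,6,N); sL=45/122, sR=45/148; mL=-585/9028, mR=-45/148; mL+mR=-45/122 → advance -1; mR−mL=-540/2257 → turn -1·90°
n=3: pose=(1,5,E); sL=90/277, sR=18/49; mL=576/13573, mR=-18/49; mL+mR=-90/277 → advance -1; mR−mL=-5562/13573 → turn -1·90°

0 45/109 9/17 216/1853 -9/17 0 5 S
1 18/37 90/221 -648/8177 -90/221 0 6 W
2 45/122 45/148 -585/9028 -45/148 1 6 N
3 90/277 18/49 576/13573 -18/49 1 5 E
final 0 5 S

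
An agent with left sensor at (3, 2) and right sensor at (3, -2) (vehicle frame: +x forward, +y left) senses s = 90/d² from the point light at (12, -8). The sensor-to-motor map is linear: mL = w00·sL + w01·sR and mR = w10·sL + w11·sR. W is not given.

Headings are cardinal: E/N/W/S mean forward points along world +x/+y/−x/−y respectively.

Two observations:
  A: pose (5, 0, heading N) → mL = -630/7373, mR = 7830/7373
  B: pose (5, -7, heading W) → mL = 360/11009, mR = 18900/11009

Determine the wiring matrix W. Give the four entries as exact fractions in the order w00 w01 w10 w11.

1/2 -1/2 1 1

obs A: pose=(5,0,N) → sL=45/101, sR=45/73, mL=-630/7373, mR=7830/7373
obs B: pose=(5,-7,W) → sL=90/101, sR=90/109, mL=360/11009, mR=18900/11009
sensor matrix S = [[45/101, 45/73], [90/101, 90/109]]; det S = -145800/803657
solve [mL_A; mL_B] = S·[w00; w01] and [mR_A; mR_B] = S·[w10; w11]:
  w00 = 1/2, w01 = -1/2, w10 = 1, w11 = 1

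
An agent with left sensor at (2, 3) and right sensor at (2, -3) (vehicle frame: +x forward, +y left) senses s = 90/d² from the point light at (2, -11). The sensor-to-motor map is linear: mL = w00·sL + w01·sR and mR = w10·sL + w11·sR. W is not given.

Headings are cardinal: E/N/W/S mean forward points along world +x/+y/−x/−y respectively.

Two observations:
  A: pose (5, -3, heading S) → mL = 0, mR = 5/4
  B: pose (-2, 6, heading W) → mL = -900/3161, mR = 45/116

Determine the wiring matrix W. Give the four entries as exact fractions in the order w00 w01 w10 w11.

obs A: pose=(5,-3,S) → sL=5/4, sR=5/2, mL=0, mR=5/4
obs B: pose=(-2,6,W) → sL=45/116, sR=45/218, mL=-900/3161, mR=45/116
sensor matrix S = [[5/4, 5/2], [45/116, 45/218]]; det S = -2250/3161
solve [mL_A; mL_B] = S·[w00; w01] and [mR_A; mR_B] = S·[w10; w11]:
  w00 = -1, w01 = 1/2, w10 = 1, w11 = 0

-1 1/2 1 0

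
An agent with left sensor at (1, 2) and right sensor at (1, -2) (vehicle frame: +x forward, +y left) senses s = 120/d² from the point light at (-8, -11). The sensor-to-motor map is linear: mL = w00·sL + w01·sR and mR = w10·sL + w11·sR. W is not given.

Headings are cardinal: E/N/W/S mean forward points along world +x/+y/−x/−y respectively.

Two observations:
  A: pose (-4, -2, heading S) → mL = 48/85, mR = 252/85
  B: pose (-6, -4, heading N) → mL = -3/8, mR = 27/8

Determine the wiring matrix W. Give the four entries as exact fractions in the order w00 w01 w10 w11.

obs A: pose=(-4,-2,S) → sL=6/5, sR=30/17, mL=48/85, mR=252/85
obs B: pose=(-6,-4,N) → sL=15/8, sR=3/2, mL=-3/8, mR=27/8
sensor matrix S = [[6/5, 30/17], [15/8, 3/2]]; det S = -513/340
solve [mL_A; mL_B] = S·[w00; w01] and [mR_A; mR_B] = S·[w10; w11]:
  w00 = -1, w01 = 1, w10 = 1, w11 = 1

-1 1 1 1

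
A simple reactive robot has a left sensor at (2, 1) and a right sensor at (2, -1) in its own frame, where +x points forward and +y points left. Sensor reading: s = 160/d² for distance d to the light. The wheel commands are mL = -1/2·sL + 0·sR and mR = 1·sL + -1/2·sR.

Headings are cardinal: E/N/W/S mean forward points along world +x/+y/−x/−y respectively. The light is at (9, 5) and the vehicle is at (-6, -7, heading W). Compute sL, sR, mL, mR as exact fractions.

80/229 16/41 -40/229 1448/9389

left sensor world pos  = (-8, -8); dL² = 458
right sensor world pos = (-8, -6); dR² = 410
sL = 160/458 = 80/229
sR = 160/410 = 16/41
mL = -1/2·sL + 0·sR = -40/229
mR = 1·sL + -1/2·sR = 1448/9389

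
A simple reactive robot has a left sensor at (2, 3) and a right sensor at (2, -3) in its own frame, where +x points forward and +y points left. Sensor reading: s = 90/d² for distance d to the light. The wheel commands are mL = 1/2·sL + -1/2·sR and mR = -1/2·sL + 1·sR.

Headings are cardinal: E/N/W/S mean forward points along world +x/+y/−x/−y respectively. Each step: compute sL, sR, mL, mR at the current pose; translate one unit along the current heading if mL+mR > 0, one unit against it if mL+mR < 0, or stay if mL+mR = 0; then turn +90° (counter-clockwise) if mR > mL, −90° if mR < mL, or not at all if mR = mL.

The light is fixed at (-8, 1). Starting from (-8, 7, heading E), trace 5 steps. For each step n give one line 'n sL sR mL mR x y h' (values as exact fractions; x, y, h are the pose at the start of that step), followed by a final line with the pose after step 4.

n=0: pose=(-8,7,E); sL=18/17, sR=90/13; mL=-648/221, mR=1413/221; mL+mR=45/13 → advance +1; mR−mL=2061/221 → turn +1·90°
n=1: pose=(-7,7,N); sL=45/34, sR=9/8; mL=27/272, mR=63/136; mL+mR=9/16 → advance +1; mR−mL=99/272 → turn +1·90°
n=2: pose=(-7,8,W); sL=90/17, sR=90/101; mL=3780/1717, mR=-3015/1717; mL+mR=45/101 → advance +1; mR−mL=-6795/1717 → turn -1·90°
n=3: pose=(-8,8,N); sL=1, sR=1; mL=0, mR=1/2; mL+mR=1/2 → advance +1; mR−mL=1/2 → turn +1·90°
n=4: pose=(-8,9,W); sL=90/29, sR=18/25; mL=864/725, mR=-603/725; mL+mR=9/25 → advance +1; mR−mL=-1467/725 → turn -1·90°

0 18/17 90/13 -648/221 1413/221 -8 7 E
1 45/34 9/8 27/272 63/136 -7 7 N
2 90/17 90/101 3780/1717 -3015/1717 -7 8 W
3 1 1 0 1/2 -8 8 N
4 90/29 18/25 864/725 -603/725 -8 9 W
final -9 9 N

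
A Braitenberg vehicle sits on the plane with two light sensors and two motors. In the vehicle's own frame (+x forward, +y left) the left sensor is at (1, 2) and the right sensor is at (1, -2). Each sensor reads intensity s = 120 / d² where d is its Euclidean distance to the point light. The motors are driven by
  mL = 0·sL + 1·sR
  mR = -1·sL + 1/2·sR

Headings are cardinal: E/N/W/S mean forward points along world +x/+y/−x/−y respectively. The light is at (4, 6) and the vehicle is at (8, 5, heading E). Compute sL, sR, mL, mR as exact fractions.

left sensor world pos  = (9, 7); dL² = 26
right sensor world pos = (9, 3); dR² = 34
sL = 120/26 = 60/13
sR = 120/34 = 60/17
mL = 0·sL + 1·sR = 60/17
mR = -1·sL + 1/2·sR = -630/221

60/13 60/17 60/17 -630/221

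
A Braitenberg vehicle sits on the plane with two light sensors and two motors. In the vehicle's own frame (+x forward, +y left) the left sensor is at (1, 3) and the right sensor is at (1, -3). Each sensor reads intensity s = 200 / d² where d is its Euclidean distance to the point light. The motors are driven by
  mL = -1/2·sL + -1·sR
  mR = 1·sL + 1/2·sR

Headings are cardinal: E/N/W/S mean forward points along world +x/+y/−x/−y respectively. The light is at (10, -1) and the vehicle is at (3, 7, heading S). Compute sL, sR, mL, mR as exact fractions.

40/13 200/149 -5580/1937 7260/1937

left sensor world pos  = (6, 6); dL² = 65
right sensor world pos = (0, 6); dR² = 149
sL = 200/65 = 40/13
sR = 200/149 = 200/149
mL = -1/2·sL + -1·sR = -5580/1937
mR = 1·sL + 1/2·sR = 7260/1937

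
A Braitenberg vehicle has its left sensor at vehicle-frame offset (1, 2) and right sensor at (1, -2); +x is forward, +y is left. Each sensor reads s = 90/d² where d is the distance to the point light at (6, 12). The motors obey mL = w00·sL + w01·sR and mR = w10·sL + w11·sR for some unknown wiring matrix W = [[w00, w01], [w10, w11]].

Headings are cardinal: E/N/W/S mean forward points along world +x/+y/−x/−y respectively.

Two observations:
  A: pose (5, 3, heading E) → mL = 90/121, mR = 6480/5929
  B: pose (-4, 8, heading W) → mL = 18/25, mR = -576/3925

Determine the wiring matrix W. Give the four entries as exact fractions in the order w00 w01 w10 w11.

obs A: pose=(5,3,E) → sL=90/49, sR=90/121, mL=90/121, mR=6480/5929
obs B: pose=(-4,8,W) → sL=90/157, sR=18/25, mL=18/25, mR=-576/3925
sensor matrix S = [[90/49, 90/121], [90/157, 18/25]]; det S = 4170528/4654265
solve [mL_A; mL_B] = S·[w00; w01] and [mR_A; mR_B] = S·[w10; w11]:
  w00 = 0, w01 = 1, w10 = 1, w11 = -1

0 1 1 -1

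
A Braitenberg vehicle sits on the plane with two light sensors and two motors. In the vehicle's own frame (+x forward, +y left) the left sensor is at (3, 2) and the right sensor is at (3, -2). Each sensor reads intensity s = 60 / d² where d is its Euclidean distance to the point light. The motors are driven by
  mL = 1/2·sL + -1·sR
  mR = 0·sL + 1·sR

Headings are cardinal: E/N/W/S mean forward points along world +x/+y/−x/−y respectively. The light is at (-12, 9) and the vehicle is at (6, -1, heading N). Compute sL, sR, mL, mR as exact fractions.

12/61 60/449 -966/27389 60/449

left sensor world pos  = (4, 2); dL² = 305
right sensor world pos = (8, 2); dR² = 449
sL = 60/305 = 12/61
sR = 60/449 = 60/449
mL = 1/2·sL + -1·sR = -966/27389
mR = 0·sL + 1·sR = 60/449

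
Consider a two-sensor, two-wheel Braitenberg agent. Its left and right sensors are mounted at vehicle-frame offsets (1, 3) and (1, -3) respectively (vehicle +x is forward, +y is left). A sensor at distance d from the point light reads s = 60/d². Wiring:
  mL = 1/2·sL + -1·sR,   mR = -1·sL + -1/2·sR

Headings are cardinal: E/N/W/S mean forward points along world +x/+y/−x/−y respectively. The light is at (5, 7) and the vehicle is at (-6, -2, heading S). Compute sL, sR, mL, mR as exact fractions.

left sensor world pos  = (-3, -3); dL² = 164
right sensor world pos = (-9, -3); dR² = 296
sL = 60/164 = 15/41
sR = 60/296 = 15/74
mL = 1/2·sL + -1·sR = -30/1517
mR = -1·sL + -1/2·sR = -2835/6068

15/41 15/74 -30/1517 -2835/6068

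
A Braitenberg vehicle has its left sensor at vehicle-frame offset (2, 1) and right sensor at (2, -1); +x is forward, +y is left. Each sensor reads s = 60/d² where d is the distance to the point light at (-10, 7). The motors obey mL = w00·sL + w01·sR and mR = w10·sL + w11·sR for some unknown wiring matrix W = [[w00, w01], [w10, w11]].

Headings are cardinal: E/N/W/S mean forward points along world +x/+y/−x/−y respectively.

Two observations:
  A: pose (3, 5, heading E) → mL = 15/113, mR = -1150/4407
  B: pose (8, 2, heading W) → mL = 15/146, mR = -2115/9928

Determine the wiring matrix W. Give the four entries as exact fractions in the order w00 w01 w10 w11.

obs A: pose=(3,5,E) → sL=30/113, sR=10/39, mL=15/113, mR=-1150/4407
obs B: pose=(8,2,W) → sL=15/73, sR=15/68, mL=15/146, mR=-2115/9928
sensor matrix S = [[30/113, 10/39], [15/73, 15/68]]; det S = 21425/3646058
solve [mL_A; mL_B] = S·[w00; w01] and [mR_A; mR_B] = S·[w10; w11]:
  w00 = 1/2, w01 = 0, w10 = -1/2, w11 = -1/2

1/2 0 -1/2 -1/2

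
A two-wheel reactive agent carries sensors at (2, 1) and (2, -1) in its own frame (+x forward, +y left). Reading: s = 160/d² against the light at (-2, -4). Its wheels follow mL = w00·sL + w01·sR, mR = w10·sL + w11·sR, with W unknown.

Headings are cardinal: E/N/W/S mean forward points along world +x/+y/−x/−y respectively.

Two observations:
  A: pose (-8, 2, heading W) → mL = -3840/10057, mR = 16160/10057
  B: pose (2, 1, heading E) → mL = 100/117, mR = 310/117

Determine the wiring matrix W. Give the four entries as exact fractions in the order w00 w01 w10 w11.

obs A: pose=(-8,2,W) → sL=160/89, sR=160/113, mL=-3840/10057, mR=16160/10057
obs B: pose=(2,1,E) → sL=20/9, sR=40/13, mL=100/117, mR=310/117
sensor matrix S = [[160/89, 160/113], [20/9, 40/13]]; det S = 2806400/1176669
solve [mL_A; mL_B] = S·[w00; w01] and [mR_A; mR_B] = S·[w10; w11]:
  w00 = -1, w01 = 1, w10 = 1/2, w11 = 1/2

-1 1 1/2 1/2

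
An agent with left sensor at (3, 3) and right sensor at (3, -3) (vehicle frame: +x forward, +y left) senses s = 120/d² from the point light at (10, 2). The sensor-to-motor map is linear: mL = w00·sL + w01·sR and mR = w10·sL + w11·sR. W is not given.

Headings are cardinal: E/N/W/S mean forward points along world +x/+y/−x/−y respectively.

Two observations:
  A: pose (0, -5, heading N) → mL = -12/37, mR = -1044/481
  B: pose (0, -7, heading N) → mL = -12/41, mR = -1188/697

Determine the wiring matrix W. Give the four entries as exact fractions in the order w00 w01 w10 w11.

-1/2 0 -1/2 -1

obs A: pose=(0,-5,N) → sL=24/37, sR=24/13, mL=-12/37, mR=-1044/481
obs B: pose=(0,-7,N) → sL=24/41, sR=24/17, mL=-12/41, mR=-1188/697
sensor matrix S = [[24/37, 24/13], [24/41, 24/17]]; det S = -55296/335257
solve [mL_A; mL_B] = S·[w00; w01] and [mR_A; mR_B] = S·[w10; w11]:
  w00 = -1/2, w01 = 0, w10 = -1/2, w11 = -1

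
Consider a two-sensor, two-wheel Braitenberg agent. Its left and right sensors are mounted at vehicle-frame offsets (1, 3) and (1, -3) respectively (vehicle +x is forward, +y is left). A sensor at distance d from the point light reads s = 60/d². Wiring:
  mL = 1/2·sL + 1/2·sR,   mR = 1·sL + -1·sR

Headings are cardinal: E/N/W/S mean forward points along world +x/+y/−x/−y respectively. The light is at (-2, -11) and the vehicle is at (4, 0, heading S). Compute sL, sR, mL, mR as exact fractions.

60/181 60/109 8700/19729 -4320/19729

left sensor world pos  = (7, -1); dL² = 181
right sensor world pos = (1, -1); dR² = 109
sL = 60/181 = 60/181
sR = 60/109 = 60/109
mL = 1/2·sL + 1/2·sR = 8700/19729
mR = 1·sL + -1·sR = -4320/19729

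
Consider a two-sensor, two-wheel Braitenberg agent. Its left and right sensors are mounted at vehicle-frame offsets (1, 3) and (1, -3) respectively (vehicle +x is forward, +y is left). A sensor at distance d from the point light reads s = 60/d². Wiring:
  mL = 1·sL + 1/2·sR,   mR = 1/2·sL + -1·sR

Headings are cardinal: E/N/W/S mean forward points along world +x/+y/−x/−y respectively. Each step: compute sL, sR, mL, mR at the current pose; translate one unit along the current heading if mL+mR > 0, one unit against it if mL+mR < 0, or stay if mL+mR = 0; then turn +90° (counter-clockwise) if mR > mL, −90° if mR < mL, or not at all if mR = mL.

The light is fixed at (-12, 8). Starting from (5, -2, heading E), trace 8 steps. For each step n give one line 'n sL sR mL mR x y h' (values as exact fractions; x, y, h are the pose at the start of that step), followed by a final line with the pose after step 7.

0 60/373 60/493 40770/183889 -7590/183889 5 -2 E
1 30/281 30/173 9405/48613 -5835/48613 6 -2 S
2 12/97 60/353 7146/34241 -3702/34241 6 -3 W
3 15/74 3/25 243/925 -69/3700 5 -3 N
4 60/373 60/493 40770/183889 -7590/183889 5 -2 E
5 30/281 30/173 9405/48613 -5835/48613 6 -2 S
6 12/97 60/353 7146/34241 -3702/34241 6 -3 W
7 15/74 3/25 243/925 -69/3700 5 -3 N
final 5 -2 E

n=0: pose=(5,-2,E); sL=60/373, sR=60/493; mL=40770/183889, mR=-7590/183889; mL+mR=33180/183889 → advance +1; mR−mL=-48360/183889 → turn -1·90°
n=1: pose=(6,-2,S); sL=30/281, sR=30/173; mL=9405/48613, mR=-5835/48613; mL+mR=3570/48613 → advance +1; mR−mL=-15240/48613 → turn -1·90°
n=2: pose=(6,-3,W); sL=12/97, sR=60/353; mL=7146/34241, mR=-3702/34241; mL+mR=3444/34241 → advance +1; mR−mL=-10848/34241 → turn -1·90°
n=3: pose=(5,-3,N); sL=15/74, sR=3/25; mL=243/925, mR=-69/3700; mL+mR=903/3700 → advance +1; mR−mL=-1041/3700 → turn -1·90°
n=4: pose=(5,-2,E); sL=60/373, sR=60/493; mL=40770/183889, mR=-7590/183889; mL+mR=33180/183889 → advance +1; mR−mL=-48360/183889 → turn -1·90°
n=5: pose=(6,-2,S); sL=30/281, sR=30/173; mL=9405/48613, mR=-5835/48613; mL+mR=3570/48613 → advance +1; mR−mL=-15240/48613 → turn -1·90°
n=6: pose=(6,-3,W); sL=12/97, sR=60/353; mL=7146/34241, mR=-3702/34241; mL+mR=3444/34241 → advance +1; mR−mL=-10848/34241 → turn -1·90°
n=7: pose=(5,-3,N); sL=15/74, sR=3/25; mL=243/925, mR=-69/3700; mL+mR=903/3700 → advance +1; mR−mL=-1041/3700 → turn -1·90°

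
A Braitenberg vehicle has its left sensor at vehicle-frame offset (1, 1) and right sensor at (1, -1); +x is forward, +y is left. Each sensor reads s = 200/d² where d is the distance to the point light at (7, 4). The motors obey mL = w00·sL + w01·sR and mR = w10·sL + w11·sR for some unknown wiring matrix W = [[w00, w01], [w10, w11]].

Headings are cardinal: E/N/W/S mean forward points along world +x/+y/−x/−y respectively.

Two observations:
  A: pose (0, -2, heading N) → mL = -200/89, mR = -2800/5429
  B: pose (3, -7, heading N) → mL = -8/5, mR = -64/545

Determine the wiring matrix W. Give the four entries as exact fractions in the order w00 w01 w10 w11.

-1 0 1/2 -1/2

obs A: pose=(0,-2,N) → sL=200/89, sR=200/61, mL=-200/89, mR=-2800/5429
obs B: pose=(3,-7,N) → sL=8/5, sR=200/109, mL=-8/5, mR=-64/545
sensor matrix S = [[200/89, 200/61], [8/5, 200/109]]; det S = -664320/591761
solve [mL_A; mL_B] = S·[w00; w01] and [mR_A; mR_B] = S·[w10; w11]:
  w00 = -1, w01 = 0, w10 = 1/2, w11 = -1/2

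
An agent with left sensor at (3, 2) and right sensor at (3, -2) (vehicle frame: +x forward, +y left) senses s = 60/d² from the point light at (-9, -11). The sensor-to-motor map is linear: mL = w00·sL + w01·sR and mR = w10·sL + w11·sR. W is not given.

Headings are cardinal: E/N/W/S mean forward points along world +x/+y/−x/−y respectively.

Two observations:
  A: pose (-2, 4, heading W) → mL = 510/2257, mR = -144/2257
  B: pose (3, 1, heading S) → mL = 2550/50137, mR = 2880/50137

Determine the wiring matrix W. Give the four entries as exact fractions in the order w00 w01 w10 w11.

1 -1/2 -1/2 1/2

obs A: pose=(-2,4,W) → sL=12/37, sR=12/61, mL=510/2257, mR=-144/2257
obs B: pose=(3,1,S) → sL=60/277, sR=60/181, mL=2550/50137, mR=2880/50137
sensor matrix S = [[12/37, 12/61], [60/277, 60/181]]; det S = 7344000/113159209
solve [mL_A; mL_B] = S·[w00; w01] and [mR_A; mR_B] = S·[w10; w11]:
  w00 = 1, w01 = -1/2, w10 = -1/2, w11 = 1/2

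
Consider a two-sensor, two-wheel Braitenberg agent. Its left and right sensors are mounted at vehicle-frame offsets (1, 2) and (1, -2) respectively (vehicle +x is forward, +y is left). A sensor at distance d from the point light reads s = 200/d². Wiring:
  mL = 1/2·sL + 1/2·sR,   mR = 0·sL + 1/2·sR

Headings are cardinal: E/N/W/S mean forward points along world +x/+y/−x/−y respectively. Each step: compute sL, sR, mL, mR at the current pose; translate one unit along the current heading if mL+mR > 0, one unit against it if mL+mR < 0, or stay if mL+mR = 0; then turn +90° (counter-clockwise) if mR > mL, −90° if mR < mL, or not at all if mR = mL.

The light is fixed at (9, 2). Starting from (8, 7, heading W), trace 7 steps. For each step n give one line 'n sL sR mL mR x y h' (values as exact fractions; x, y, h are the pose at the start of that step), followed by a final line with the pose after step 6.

0 200/13 200/53 6600/689 100/53 8 7 W
1 50/13 50/9 550/117 25/9 7 7 N
2 40/13 200/17 1640/221 100/17 7 8 E
3 100/13 100/17 1500/221 50/17 8 8 S
4 200/13 200/53 6600/689 100/53 8 7 W
5 50/13 50/9 550/117 25/9 7 7 N
6 40/13 200/17 1640/221 100/17 7 8 E
final 8 8 S

n=0: pose=(8,7,W); sL=200/13, sR=200/53; mL=6600/689, mR=100/53; mL+mR=7900/689 → advance +1; mR−mL=-100/13 → turn -1·90°
n=1: pose=(7,7,N); sL=50/13, sR=50/9; mL=550/117, mR=25/9; mL+mR=875/117 → advance +1; mR−mL=-25/13 → turn -1·90°
n=2: pose=(7,8,E); sL=40/13, sR=200/17; mL=1640/221, mR=100/17; mL+mR=2940/221 → advance +1; mR−mL=-20/13 → turn -1·90°
n=3: pose=(8,8,S); sL=100/13, sR=100/17; mL=1500/221, mR=50/17; mL+mR=2150/221 → advance +1; mR−mL=-50/13 → turn -1·90°
n=4: pose=(8,7,W); sL=200/13, sR=200/53; mL=6600/689, mR=100/53; mL+mR=7900/689 → advance +1; mR−mL=-100/13 → turn -1·90°
n=5: pose=(7,7,N); sL=50/13, sR=50/9; mL=550/117, mR=25/9; mL+mR=875/117 → advance +1; mR−mL=-25/13 → turn -1·90°
n=6: pose=(7,8,E); sL=40/13, sR=200/17; mL=1640/221, mR=100/17; mL+mR=2940/221 → advance +1; mR−mL=-20/13 → turn -1·90°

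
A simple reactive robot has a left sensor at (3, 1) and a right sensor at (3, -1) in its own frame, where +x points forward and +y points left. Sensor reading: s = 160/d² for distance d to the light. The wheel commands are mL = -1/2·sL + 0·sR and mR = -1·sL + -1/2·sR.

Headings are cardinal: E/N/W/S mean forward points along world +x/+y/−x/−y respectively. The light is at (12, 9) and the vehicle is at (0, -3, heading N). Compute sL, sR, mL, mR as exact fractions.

left sensor world pos  = (-1, 0); dL² = 250
right sensor world pos = (1, 0); dR² = 202
sL = 160/250 = 16/25
sR = 160/202 = 80/101
mL = -1/2·sL + 0·sR = -8/25
mR = -1·sL + -1/2·sR = -2616/2525

16/25 80/101 -8/25 -2616/2525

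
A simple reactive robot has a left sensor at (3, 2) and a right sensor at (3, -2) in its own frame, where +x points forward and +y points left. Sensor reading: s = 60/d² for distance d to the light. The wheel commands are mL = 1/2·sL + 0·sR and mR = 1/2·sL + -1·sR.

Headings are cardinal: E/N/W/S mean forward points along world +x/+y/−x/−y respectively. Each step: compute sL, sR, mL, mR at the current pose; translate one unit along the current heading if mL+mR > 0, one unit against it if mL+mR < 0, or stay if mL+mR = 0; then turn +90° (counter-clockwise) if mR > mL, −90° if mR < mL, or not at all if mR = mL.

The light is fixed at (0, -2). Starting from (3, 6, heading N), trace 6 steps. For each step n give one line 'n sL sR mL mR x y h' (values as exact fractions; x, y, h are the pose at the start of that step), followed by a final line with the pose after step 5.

0 30/61 30/73 15/61 -735/4453 3 6 N
1 60/157 12/17 30/157 -1374/2669 3 7 E
2 15/13 5/3 15/26 -85/78 2 7 S
3 12/13 12/29 6/13 18/377 2 8 W
4 6/17 30/89 3/17 -243/1513 1 8 N
5 12/37 60/97 6/37 -1638/3589 1 9 E
final 0 9 S

n=0: pose=(3,6,N); sL=30/61, sR=30/73; mL=15/61, mR=-735/4453; mL+mR=360/4453 → advance +1; mR−mL=-30/73 → turn -1·90°
n=1: pose=(3,7,E); sL=60/157, sR=12/17; mL=30/157, mR=-1374/2669; mL+mR=-864/2669 → advance -1; mR−mL=-12/17 → turn -1·90°
n=2: pose=(2,7,S); sL=15/13, sR=5/3; mL=15/26, mR=-85/78; mL+mR=-20/39 → advance -1; mR−mL=-5/3 → turn -1·90°
n=3: pose=(2,8,W); sL=12/13, sR=12/29; mL=6/13, mR=18/377; mL+mR=192/377 → advance +1; mR−mL=-12/29 → turn -1·90°
n=4: pose=(1,8,N); sL=6/17, sR=30/89; mL=3/17, mR=-243/1513; mL+mR=24/1513 → advance +1; mR−mL=-30/89 → turn -1·90°
n=5: pose=(1,9,E); sL=12/37, sR=60/97; mL=6/37, mR=-1638/3589; mL+mR=-1056/3589 → advance -1; mR−mL=-60/97 → turn -1·90°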